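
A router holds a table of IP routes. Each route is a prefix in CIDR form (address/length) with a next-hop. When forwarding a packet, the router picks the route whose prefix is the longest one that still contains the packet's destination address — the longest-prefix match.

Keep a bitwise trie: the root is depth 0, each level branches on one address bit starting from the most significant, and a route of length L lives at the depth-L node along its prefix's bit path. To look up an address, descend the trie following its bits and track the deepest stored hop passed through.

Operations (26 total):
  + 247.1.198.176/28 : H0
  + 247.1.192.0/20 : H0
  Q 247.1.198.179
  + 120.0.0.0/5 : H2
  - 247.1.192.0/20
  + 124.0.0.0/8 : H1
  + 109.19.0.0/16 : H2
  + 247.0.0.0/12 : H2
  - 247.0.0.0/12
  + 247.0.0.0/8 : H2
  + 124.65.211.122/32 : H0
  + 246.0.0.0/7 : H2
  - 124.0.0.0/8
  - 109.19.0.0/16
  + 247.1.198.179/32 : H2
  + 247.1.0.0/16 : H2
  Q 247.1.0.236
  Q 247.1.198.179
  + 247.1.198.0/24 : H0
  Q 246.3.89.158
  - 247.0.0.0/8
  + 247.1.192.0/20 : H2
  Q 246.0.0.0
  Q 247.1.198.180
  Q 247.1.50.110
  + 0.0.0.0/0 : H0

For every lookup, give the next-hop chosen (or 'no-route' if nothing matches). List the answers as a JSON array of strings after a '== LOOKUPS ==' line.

Trace:
  + 247.1.198.176/28 (H0) depth=28
  + 247.1.192.0/20 (H0) depth=20
  Q 247.1.198.179: descend 1111011100000001110001101011 ; hops seen [H0,H0] ; pick H0
  + 120.0.0.0/5 (H2) depth=5
  del 247.1.192.0/20 (clear depth 20)
  + 124.0.0.0/8 (H1) depth=8
  + 109.19.0.0/16 (H2) depth=16
  + 247.0.0.0/12 (H2) depth=12
  del 247.0.0.0/12 (clear depth 12)
  + 247.0.0.0/8 (H2) depth=8
  + 124.65.211.122/32 (H0) depth=32
  + 246.0.0.0/7 (H2) depth=7
  del 124.0.0.0/8 (clear depth 8)
  del 109.19.0.0/16 (clear depth 16)
  + 247.1.198.179/32 (H2) depth=32
  + 247.1.0.0/16 (H2) depth=16
  Q 247.1.0.236: descend 1111011100000001 ; hops seen [H2,H2,H2] ; pick H2
  Q 247.1.198.179: descend 11110111000000011100011010110011 ; hops seen [H2,H2,H2,H0,H2] ; pick H2
  + 247.1.198.0/24 (H0) depth=24
  Q 246.3.89.158: descend 1111011 ; hops seen [H2] ; pick H2
  del 247.0.0.0/8 (clear depth 8)
  + 247.1.192.0/20 (H2) depth=20
  Q 246.0.0.0: descend 1111011 ; hops seen [H2] ; pick H2
  Q 247.1.198.180: descend 11110111000000011100011010110 ; hops seen [H2,H2,H2,H0,H0] ; pick H0
  Q 247.1.50.110: descend 1111011100000001 ; hops seen [H2,H2] ; pick H2
  + 0.0.0.0/0 (H0) depth=0

== LOOKUPS ==
["H0","H2","H2","H2","H2","H0","H2"]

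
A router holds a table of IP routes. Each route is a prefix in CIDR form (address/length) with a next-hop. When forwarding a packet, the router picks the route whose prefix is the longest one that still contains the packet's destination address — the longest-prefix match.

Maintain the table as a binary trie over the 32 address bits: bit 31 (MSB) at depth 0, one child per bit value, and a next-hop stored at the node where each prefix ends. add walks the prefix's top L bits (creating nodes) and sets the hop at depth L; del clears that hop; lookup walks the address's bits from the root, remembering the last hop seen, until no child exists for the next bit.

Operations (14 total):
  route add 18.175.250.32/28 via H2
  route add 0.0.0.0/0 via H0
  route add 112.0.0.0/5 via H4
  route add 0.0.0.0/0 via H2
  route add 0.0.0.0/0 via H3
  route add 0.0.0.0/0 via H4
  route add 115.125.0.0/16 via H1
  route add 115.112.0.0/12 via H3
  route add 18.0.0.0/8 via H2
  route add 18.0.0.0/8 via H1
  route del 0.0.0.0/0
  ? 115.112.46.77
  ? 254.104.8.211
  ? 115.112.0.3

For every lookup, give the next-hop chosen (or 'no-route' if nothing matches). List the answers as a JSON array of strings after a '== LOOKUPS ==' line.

Trace:
  + 18.175.250.32/28 (H2) depth=28
  + 0.0.0.0/0 (H0) depth=0
  + 112.0.0.0/5 (H4) depth=5
  + 0.0.0.0/0 (H2) depth=0
  + 0.0.0.0/0 (H3) depth=0
  + 0.0.0.0/0 (H4) depth=0
  + 115.125.0.0/16 (H1) depth=16
  + 115.112.0.0/12 (H3) depth=12
  + 18.0.0.0/8 (H2) depth=8
  + 18.0.0.0/8 (H1) depth=8
  - 0.0.0.0/0 clear@0
  lookup 115.112.46.77: bits 011100110111 walk d0:-→d1:-→d2:-→d3:-→d4:-→d5:H4→d6:-→d7:-→d8:-→d9:-→d10:-→d11:-→d12:H3 -> H3
  lookup 254.104.8.211: bits ε walk d0:- -> no-route
  lookup 115.112.0.3: bits 011100110111 walk d0:-→d1:-→d2:-→d3:-→d4:-→d5:H4→d6:-→d7:-→d8:-→d9:-→d10:-→d11:-→d12:H3 -> H3

== LOOKUPS ==
["H3","no-route","H3"]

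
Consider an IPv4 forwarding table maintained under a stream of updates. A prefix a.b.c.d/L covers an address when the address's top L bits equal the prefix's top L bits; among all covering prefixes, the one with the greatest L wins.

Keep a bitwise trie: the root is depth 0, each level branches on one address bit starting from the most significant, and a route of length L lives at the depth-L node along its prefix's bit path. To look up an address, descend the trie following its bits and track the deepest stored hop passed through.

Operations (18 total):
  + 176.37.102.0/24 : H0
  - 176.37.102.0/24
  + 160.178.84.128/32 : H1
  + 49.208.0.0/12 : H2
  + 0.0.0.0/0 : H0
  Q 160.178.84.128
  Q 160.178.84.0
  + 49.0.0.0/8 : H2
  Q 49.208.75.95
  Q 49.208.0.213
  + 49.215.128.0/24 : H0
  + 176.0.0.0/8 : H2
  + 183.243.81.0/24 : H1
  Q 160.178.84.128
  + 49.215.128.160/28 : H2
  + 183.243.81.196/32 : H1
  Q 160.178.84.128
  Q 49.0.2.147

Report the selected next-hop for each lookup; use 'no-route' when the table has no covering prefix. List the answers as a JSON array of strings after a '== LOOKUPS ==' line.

Apply in order:
  add 176.37.102.0/24 -> H0 at depth 24
  - 176.37.102.0/24 clear@24
  add 160.178.84.128/32 -> H1 at depth 32
  add 49.208.0.0/12 -> H2 at depth 12
  add 0.0.0.0/0 -> H0 at depth 0
  Q 160.178.84.128: descend 10100000101100100101010010000000 ; hops seen [H0,H1] ; pick H1
  Q 160.178.84.0: descend 101000001011001001010100 ; hops seen [H0] ; pick H0
  add 49.0.0.0/8 -> H2 at depth 8
  Q 49.208.75.95: descend 001100011101 ; hops seen [H0,H2,H2] ; pick H2
  Q 49.208.0.213: descend 001100011101 ; hops seen [H0,H2,H2] ; pick H2
  add 49.215.128.0/24 -> H0 at depth 24
  add 176.0.0.0/8 -> H2 at depth 8
  add 183.243.81.0/24 -> H1 at depth 24
  Q 160.178.84.128: descend 10100000101100100101010010000000 ; hops seen [H0,H1] ; pick H1
  add 49.215.128.160/28 -> H2 at depth 28
  add 183.243.81.196/32 -> H1 at depth 32
  Q 160.178.84.128: descend 10100000101100100101010010000000 ; hops seen [H0,H1] ; pick H1
  Q 49.0.2.147: descend 00110001 ; hops seen [H0,H2] ; pick H2

== LOOKUPS ==
["H1","H0","H2","H2","H1","H1","H2"]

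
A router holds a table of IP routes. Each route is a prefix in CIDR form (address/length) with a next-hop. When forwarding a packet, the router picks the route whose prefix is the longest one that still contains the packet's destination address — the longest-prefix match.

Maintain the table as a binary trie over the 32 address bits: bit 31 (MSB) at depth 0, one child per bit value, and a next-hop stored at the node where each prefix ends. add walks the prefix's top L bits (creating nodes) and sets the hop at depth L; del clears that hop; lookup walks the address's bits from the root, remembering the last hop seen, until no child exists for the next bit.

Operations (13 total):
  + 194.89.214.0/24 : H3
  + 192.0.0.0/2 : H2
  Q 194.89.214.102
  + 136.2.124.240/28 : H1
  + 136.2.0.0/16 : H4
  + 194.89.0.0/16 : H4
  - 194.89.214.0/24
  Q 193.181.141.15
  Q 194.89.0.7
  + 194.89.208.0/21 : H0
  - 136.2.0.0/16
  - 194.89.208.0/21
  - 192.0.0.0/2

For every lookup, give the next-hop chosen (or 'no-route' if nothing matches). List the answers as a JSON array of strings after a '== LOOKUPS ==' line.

Process each operation:
  + 194.89.214.0/24 (H3) depth=24
  + 192.0.0.0/2 (H2) depth=2
  ? 194.89.214.102  path d0:-→d1:-→d2:H2→d3:-→d4:-→d5:-→d6:-→d7:-→d8:-→d9:-→d10:-→d11:-→d12:-→d13:-→d14:-→d15:-→d16:-→d17:-→d18:-→d19:-→d20:-→d21:-→d22:-→d23:-→d24:H3  best=H3
  + 136.2.124.240/28 (H1) depth=28
  + 136.2.0.0/16 (H4) depth=16
  + 194.89.0.0/16 (H4) depth=16
  del 194.89.214.0/24 (clear depth 24)
  ? 193.181.141.15  path d0:-→d1:-→d2:H2→d3:-→d4:-→d5:-→d6:-  best=H2
  ? 194.89.0.7  path d0:-→d1:-→d2:H2→d3:-→d4:-→d5:-→d6:-→d7:-→d8:-→d9:-→d10:-→d11:-→d12:-→d13:-→d14:-→d15:-→d16:H4  best=H4
  + 194.89.208.0/21 (H0) depth=21
  del 136.2.0.0/16 (clear depth 16)
  del 194.89.208.0/21 (clear depth 21)
  del 192.0.0.0/2 (clear depth 2)

== LOOKUPS ==
["H3","H2","H4"]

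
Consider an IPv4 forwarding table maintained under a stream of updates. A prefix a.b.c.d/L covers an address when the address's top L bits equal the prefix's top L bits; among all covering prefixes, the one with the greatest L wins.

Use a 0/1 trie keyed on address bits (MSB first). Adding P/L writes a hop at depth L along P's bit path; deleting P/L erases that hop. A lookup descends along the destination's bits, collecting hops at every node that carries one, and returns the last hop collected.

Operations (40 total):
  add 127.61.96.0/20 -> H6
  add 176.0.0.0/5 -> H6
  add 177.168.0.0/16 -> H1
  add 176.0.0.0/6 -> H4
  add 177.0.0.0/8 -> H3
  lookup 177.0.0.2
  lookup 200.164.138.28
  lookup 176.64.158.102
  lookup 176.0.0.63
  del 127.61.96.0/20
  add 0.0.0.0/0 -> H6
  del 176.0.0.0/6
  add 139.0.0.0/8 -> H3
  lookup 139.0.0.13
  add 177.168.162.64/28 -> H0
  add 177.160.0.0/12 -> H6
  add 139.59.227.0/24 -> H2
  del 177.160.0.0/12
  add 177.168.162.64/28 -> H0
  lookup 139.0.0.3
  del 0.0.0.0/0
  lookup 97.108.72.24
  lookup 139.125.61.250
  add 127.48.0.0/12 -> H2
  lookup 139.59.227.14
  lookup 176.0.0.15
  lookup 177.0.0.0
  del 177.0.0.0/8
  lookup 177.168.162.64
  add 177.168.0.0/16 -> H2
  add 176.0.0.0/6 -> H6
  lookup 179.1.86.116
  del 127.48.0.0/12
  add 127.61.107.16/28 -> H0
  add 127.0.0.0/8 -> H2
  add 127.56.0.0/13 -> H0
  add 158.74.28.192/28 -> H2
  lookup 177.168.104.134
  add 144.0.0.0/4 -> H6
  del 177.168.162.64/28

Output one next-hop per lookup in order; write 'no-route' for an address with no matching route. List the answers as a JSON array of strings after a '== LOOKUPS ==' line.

Trace:
  + 127.61.96.0/20 (H6) depth=20
  + 176.0.0.0/5 (H6) depth=5
  + 177.168.0.0/16 (H1) depth=16
  + 176.0.0.0/6 (H4) depth=6
  + 177.0.0.0/8 (H3) depth=8
  ? 177.0.0.2  path d0:-→d1:-→d2:-→d3:-→d4:-→d5:H6→d6:H4→d7:-→d8:H3  best=H3
  ? 200.164.138.28  path d0:-→d1:-  best=no-route
  ? 176.64.158.102  path d0:-→d1:-→d2:-→d3:-→d4:-→d5:H6→d6:H4→d7:-  best=H4
  ? 176.0.0.63  path d0:-→d1:-→d2:-→d3:-→d4:-→d5:H6→d6:H4→d7:-  best=H4
  - 127.61.96.0/20 clear@20
  + 0.0.0.0/0 (H6) depth=0
  - 176.0.0.0/6 clear@6
  + 139.0.0.0/8 (H3) depth=8
  ? 139.0.0.13  path d0:H6→d1:-→d2:-→d3:-→d4:-→d5:-→d6:-→d7:-→d8:H3  best=H3
  + 177.168.162.64/28 (H0) depth=28
  + 177.160.0.0/12 (H6) depth=12
  + 139.59.227.0/24 (H2) depth=24
  - 177.160.0.0/12 clear@12
  + 177.168.162.64/28 (H0) depth=28
  ? 139.0.0.3  path d0:H6→d1:-→d2:-→d3:-→d4:-→d5:-→d6:-→d7:-→d8:H3→d9:-→d10:-  best=H3
  - 0.0.0.0/0 clear@0
  ? 97.108.72.24  path d0:-→d1:-→d2:-→d3:-  best=no-route
  ? 139.125.61.250  path d0:-→d1:-→d2:-→d3:-→d4:-→d5:-→d6:-→d7:-→d8:H3→d9:-  best=H3
  + 127.48.0.0/12 (H2) depth=12
  ? 139.59.227.14  path d0:-→d1:-→d2:-→d3:-→d4:-→d5:-→d6:-→d7:-→d8:H3→d9:-→d10:-→d11:-→d12:-→d13:-→d14:-→d15:-→d16:-→d17:-→d18:-→d19:-→d20:-→d21:-→d22:-→d23:-→d24:H2  best=H2
  ? 176.0.0.15  path d0:-→d1:-→d2:-→d3:-→d4:-→d5:H6→d6:-→d7:-  best=H6
  ? 177.0.0.0  path d0:-→d1:-→d2:-→d3:-→d4:-→d5:H6→d6:-→d7:-→d8:H3  best=H3
  - 177.0.0.0/8 clear@8
  ? 177.168.162.64  path d0:-→d1:-→d2:-→d3:-→d4:-→d5:H6→d6:-→d7:-→d8:-→d9:-→d10:-→d11:-→d12:-→d13:-→d14:-→d15:-→d16:H1→d17:-→d18:-→d19:-→d20:-→d21:-→d22:-→d23:-→d24:-→d25:-→d26:-→d27:-→d28:H0  best=H0
  + 177.168.0.0/16 (H2) depth=16
  + 176.0.0.0/6 (H6) depth=6
  ? 179.1.86.116  path d0:-→d1:-→d2:-→d3:-→d4:-→d5:H6→d6:H6  best=H6
  - 127.48.0.0/12 clear@12
  + 127.61.107.16/28 (H0) depth=28
  + 127.0.0.0/8 (H2) depth=8
  + 127.56.0.0/13 (H0) depth=13
  + 158.74.28.192/28 (H2) depth=28
  ? 177.168.104.134  path d0:-→d1:-→d2:-→d3:-→d4:-→d5:H6→d6:H6→d7:-→d8:-→d9:-→d10:-→d11:-→d12:-→d13:-→d14:-→d15:-→d16:H2  best=H2
  + 144.0.0.0/4 (H6) depth=4
  - 177.168.162.64/28 clear@28

== LOOKUPS ==
["H3","no-route","H4","H4","H3","H3","no-route","H3","H2","H6","H3","H0","H6","H2"]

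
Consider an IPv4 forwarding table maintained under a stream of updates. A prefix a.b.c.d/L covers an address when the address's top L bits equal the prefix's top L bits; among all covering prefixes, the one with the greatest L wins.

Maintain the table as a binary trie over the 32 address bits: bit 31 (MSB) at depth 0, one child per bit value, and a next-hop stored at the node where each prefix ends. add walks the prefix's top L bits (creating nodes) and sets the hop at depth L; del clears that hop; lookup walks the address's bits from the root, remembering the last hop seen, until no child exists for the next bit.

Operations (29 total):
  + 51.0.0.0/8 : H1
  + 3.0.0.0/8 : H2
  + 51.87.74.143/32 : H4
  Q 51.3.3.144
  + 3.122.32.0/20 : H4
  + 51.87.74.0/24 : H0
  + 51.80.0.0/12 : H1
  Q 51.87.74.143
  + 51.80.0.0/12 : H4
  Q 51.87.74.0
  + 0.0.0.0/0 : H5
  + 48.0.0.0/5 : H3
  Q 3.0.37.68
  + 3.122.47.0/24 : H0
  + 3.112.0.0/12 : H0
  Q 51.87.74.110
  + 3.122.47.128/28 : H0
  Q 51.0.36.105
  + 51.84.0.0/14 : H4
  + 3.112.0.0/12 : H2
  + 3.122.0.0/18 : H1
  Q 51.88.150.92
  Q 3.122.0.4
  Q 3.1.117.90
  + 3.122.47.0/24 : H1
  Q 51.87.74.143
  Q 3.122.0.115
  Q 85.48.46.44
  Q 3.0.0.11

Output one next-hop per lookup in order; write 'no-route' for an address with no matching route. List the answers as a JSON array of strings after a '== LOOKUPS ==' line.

Process each operation:
  add 51.0.0.0/8 -> H1 at depth 8
  add 3.0.0.0/8 -> H2 at depth 8
  add 51.87.74.143/32 -> H4 at depth 32
  ? 51.3.3.144  path d0:-→d1:-→d2:-→d3:-→d4:-→d5:-→d6:-→d7:-→d8:H1→d9:-  best=H1
  add 3.122.32.0/20 -> H4 at depth 20
  add 51.87.74.0/24 -> H0 at depth 24
  add 51.80.0.0/12 -> H1 at depth 12
  ? 51.87.74.143  path d0:-→d1:-→d2:-→d3:-→d4:-→d5:-→d6:-→d7:-→d8:H1→d9:-→d10:-→d11:-→d12:H1→d13:-→d14:-→d15:-→d16:-→d17:-→d18:-→d19:-→d20:-→d21:-→d22:-→d23:-→d24:H0→d25:-→d26:-→d27:-→d28:-→d29:-→d30:-→d31:-→d32:H4  best=H4
  add 51.80.0.0/12 -> H4 at depth 12
  ? 51.87.74.0  path d0:-→d1:-→d2:-→d3:-→d4:-→d5:-→d6:-→d7:-→d8:H1→d9:-→d10:-→d11:-→d12:H4→d13:-→d14:-→d15:-→d16:-→d17:-→d18:-→d19:-→d20:-→d21:-→d22:-→d23:-→d24:H0  best=H0
  add 0.0.0.0/0 -> H5 at depth 0
  add 48.0.0.0/5 -> H3 at depth 5
  ? 3.0.37.68  path d0:H5→d1:-→d2:-→d3:-→d4:-→d5:-→d6:-→d7:-→d8:H2→d9:-  best=H2
  add 3.122.47.0/24 -> H0 at depth 24
  add 3.112.0.0/12 -> H0 at depth 12
  ? 51.87.74.110  path d0:H5→d1:-→d2:-→d3:-→d4:-→d5:H3→d6:-→d7:-→d8:H1→d9:-→d10:-→d11:-→d12:H4→d13:-→d14:-→d15:-→d16:-→d17:-→d18:-→d19:-→d20:-→d21:-→d22:-→d23:-→d24:H0  best=H0
  add 3.122.47.128/28 -> H0 at depth 28
  ? 51.0.36.105  path d0:H5→d1:-→d2:-→d3:-→d4:-→d5:H3→d6:-→d7:-→d8:H1→d9:-  best=H1
  add 51.84.0.0/14 -> H4 at depth 14
  add 3.112.0.0/12 -> H2 at depth 12
  add 3.122.0.0/18 -> H1 at depth 18
  ? 51.88.150.92  path d0:H5→d1:-→d2:-→d3:-→d4:-→d5:H3→d6:-→d7:-→d8:H1→d9:-→d10:-→d11:-→d12:H4  best=H4
  ? 3.122.0.4  path d0:H5→d1:-→d2:-→d3:-→d4:-→d5:-→d6:-→d7:-→d8:H2→d9:-→d10:-→d11:-→d12:H2→d13:-→d14:-→d15:-→d16:-→d17:-→d18:H1  best=H1
  ? 3.1.117.90  path d0:H5→d1:-→d2:-→d3:-→d4:-→d5:-→d6:-→d7:-→d8:H2→d9:-  best=H2
  add 3.122.47.0/24 -> H1 at depth 24
  ? 51.87.74.143  path d0:H5→d1:-→d2:-→d3:-→d4:-→d5:H3→d6:-→d7:-→d8:H1→d9:-→d10:-→d11:-→d12:H4→d13:-→d14:H4→d15:-→d16:-→d17:-→d18:-→d19:-→d20:-→d21:-→d22:-→d23:-→d24:H0→d25:-→d26:-→d27:-→d28:-→d29:-→d30:-→d31:-→d32:H4  best=H4
  ? 3.122.0.115  path d0:H5→d1:-→d2:-→d3:-→d4:-→d5:-→d6:-→d7:-→d8:H2→d9:-→d10:-→d11:-→d12:H2→d13:-→d14:-→d15:-→d16:-→d17:-→d18:H1  best=H1
  ? 85.48.46.44  path d0:H5→d1:-  best=H5
  ? 3.0.0.11  path d0:H5→d1:-→d2:-→d3:-→d4:-→d5:-→d6:-→d7:-→d8:H2→d9:-  best=H2

== LOOKUPS ==
["H1","H4","H0","H2","H0","H1","H4","H1","H2","H4","H1","H5","H2"]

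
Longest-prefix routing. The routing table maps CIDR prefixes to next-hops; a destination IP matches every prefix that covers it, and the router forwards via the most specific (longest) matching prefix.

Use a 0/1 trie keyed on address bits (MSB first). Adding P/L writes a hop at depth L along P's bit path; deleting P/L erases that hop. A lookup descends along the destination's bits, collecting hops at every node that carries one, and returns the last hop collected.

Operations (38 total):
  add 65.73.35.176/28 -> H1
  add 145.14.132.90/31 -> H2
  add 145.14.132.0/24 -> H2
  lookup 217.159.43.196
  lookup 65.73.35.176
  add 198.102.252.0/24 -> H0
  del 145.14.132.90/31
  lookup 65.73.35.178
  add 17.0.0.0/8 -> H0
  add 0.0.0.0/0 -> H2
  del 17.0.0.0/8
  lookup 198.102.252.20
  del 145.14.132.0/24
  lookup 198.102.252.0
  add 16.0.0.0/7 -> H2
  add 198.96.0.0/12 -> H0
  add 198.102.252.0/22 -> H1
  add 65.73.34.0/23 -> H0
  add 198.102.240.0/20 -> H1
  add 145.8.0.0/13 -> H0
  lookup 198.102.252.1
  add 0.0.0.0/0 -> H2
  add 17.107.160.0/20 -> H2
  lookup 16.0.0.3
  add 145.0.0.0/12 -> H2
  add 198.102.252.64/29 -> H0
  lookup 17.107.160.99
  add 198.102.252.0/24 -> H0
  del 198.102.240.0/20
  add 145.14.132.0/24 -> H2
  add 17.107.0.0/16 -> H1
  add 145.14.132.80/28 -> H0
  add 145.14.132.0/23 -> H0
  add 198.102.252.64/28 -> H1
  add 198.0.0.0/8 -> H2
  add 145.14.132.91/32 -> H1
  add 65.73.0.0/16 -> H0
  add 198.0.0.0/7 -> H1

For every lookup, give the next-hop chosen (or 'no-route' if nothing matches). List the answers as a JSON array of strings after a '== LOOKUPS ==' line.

Trace:
  + 65.73.35.176/28 (H1) depth=28
  + 145.14.132.90/31 (H2) depth=31
  + 145.14.132.0/24 (H2) depth=24
  ? 217.159.43.196  path d0:-→d1:-  best=no-route
  ? 65.73.35.176  path d0:-→d1:-→d2:-→d3:-→d4:-→d5:-→d6:-→d7:-→d8:-→d9:-→d10:-→d11:-→d12:-→d13:-→d14:-→d15:-→d16:-→d17:-→d18:-→d19:-→d20:-→d21:-→d22:-→d23:-→d24:-→d25:-→d26:-→d27:-→d28:H1  best=H1
  + 198.102.252.0/24 (H0) depth=24
  - 145.14.132.90/31 clear@31
  ? 65.73.35.178  path d0:-→d1:-→d2:-→d3:-→d4:-→d5:-→d6:-→d7:-→d8:-→d9:-→d10:-→d11:-→d12:-→d13:-→d14:-→d15:-→d16:-→d17:-→d18:-→d19:-→d20:-→d21:-→d22:-→d23:-→d24:-→d25:-→d26:-→d27:-→d28:H1  best=H1
  + 17.0.0.0/8 (H0) depth=8
  + 0.0.0.0/0 (H2) depth=0
  - 17.0.0.0/8 clear@8
  ? 198.102.252.20  path d0:H2→d1:-→d2:-→d3:-→d4:-→d5:-→d6:-→d7:-→d8:-→d9:-→d10:-→d11:-→d12:-→d13:-→d14:-→d15:-→d16:-→d17:-→d18:-→d19:-→d20:-→d21:-→d22:-→d23:-→d24:H0  best=H0
  - 145.14.132.0/24 clear@24
  ? 198.102.252.0  path d0:H2→d1:-→d2:-→d3:-→d4:-→d5:-→d6:-→d7:-→d8:-→d9:-→d10:-→d11:-→d12:-→d13:-→d14:-→d15:-→d16:-→d17:-→d18:-→d19:-→d20:-→d21:-→d22:-→d23:-→d24:H0  best=H0
  + 16.0.0.0/7 (H2) depth=7
  + 198.96.0.0/12 (H0) depth=12
  + 198.102.252.0/22 (H1) depth=22
  + 65.73.34.0/23 (H0) depth=23
  + 198.102.240.0/20 (H1) depth=20
  + 145.8.0.0/13 (H0) depth=13
  ? 198.102.252.1  path d0:H2→d1:-→d2:-→d3:-→d4:-→d5:-→d6:-→d7:-→d8:-→d9:-→d10:-→d11:-→d12:H0→d13:-→d14:-→d15:-→d16:-→d17:-→d18:-→d19:-→d20:H1→d21:-→d22:H1→d23:-→d24:H0  best=H0
  + 0.0.0.0/0 (H2) depth=0
  + 17.107.160.0/20 (H2) depth=20
  ? 16.0.0.3  path d0:H2→d1:-→d2:-→d3:-→d4:-→d5:-→d6:-→d7:H2  best=H2
  + 145.0.0.0/12 (H2) depth=12
  + 198.102.252.64/29 (H0) depth=29
  ? 17.107.160.99  path d0:H2→d1:-→d2:-→d3:-→d4:-→d5:-→d6:-→d7:H2→d8:-→d9:-→d10:-→d11:-→d12:-→d13:-→d14:-→d15:-→d16:-→d17:-→d18:-→d19:-→d20:H2  best=H2
  + 198.102.252.0/24 (H0) depth=24
  - 198.102.240.0/20 clear@20
  + 145.14.132.0/24 (H2) depth=24
  + 17.107.0.0/16 (H1) depth=16
  + 145.14.132.80/28 (H0) depth=28
  + 145.14.132.0/23 (H0) depth=23
  + 198.102.252.64/28 (H1) depth=28
  + 198.0.0.0/8 (H2) depth=8
  + 145.14.132.91/32 (H1) depth=32
  + 65.73.0.0/16 (H0) depth=16
  + 198.0.0.0/7 (H1) depth=7

== LOOKUPS ==
["no-route","H1","H1","H0","H0","H0","H2","H2"]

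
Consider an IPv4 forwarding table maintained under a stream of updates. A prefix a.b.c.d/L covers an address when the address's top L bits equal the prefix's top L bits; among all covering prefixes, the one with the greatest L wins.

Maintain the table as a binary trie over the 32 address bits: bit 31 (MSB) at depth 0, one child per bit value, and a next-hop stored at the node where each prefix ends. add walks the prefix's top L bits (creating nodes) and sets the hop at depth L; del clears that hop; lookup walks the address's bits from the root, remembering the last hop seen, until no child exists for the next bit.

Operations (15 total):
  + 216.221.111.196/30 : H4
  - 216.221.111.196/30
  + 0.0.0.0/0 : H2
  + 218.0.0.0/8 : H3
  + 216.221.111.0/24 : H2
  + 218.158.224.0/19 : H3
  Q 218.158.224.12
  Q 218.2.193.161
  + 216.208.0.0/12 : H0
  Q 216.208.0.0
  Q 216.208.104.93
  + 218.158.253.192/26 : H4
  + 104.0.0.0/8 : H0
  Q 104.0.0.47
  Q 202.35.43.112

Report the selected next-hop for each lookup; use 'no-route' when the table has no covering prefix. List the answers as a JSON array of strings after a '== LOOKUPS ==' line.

Apply in order:
  add 216.221.111.196/30 -> H4 at depth 30
  - 216.221.111.196/30 clear@30
  add 0.0.0.0/0 -> H2 at depth 0
  add 218.0.0.0/8 -> H3 at depth 8
  add 216.221.111.0/24 -> H2 at depth 24
  add 218.158.224.0/19 -> H3 at depth 19
  ? 218.158.224.12  path d0:H2→d1:-→d2:-→d3:-→d4:-→d5:-→d6:-→d7:-→d8:H3→d9:-→d10:-→d11:-→d12:-→d13:-→d14:-→d15:-→d16:-→d17:-→d18:-→d19:H3  best=H3
  ? 218.2.193.161  path d0:H2→d1:-→d2:-→d3:-→d4:-→d5:-→d6:-→d7:-→d8:H3  best=H3
  add 216.208.0.0/12 -> H0 at depth 12
  ? 216.208.0.0  path d0:H2→d1:-→d2:-→d3:-→d4:-→d5:-→d6:-→d7:-→d8:-→d9:-→d10:-→d11:-→d12:H0  best=H0
  ? 216.208.104.93  path d0:H2→d1:-→d2:-→d3:-→d4:-→d5:-→d6:-→d7:-→d8:-→d9:-→d10:-→d11:-→d12:H0  best=H0
  add 218.158.253.192/26 -> H4 at depth 26
  add 104.0.0.0/8 -> H0 at depth 8
  ? 104.0.0.47  path d0:H2→d1:-→d2:-→d3:-→d4:-→d5:-→d6:-→d7:-→d8:H0  best=H0
  ? 202.35.43.112  path d0:H2→d1:-→d2:-→d3:-  best=H2

== LOOKUPS ==
["H3","H3","H0","H0","H0","H2"]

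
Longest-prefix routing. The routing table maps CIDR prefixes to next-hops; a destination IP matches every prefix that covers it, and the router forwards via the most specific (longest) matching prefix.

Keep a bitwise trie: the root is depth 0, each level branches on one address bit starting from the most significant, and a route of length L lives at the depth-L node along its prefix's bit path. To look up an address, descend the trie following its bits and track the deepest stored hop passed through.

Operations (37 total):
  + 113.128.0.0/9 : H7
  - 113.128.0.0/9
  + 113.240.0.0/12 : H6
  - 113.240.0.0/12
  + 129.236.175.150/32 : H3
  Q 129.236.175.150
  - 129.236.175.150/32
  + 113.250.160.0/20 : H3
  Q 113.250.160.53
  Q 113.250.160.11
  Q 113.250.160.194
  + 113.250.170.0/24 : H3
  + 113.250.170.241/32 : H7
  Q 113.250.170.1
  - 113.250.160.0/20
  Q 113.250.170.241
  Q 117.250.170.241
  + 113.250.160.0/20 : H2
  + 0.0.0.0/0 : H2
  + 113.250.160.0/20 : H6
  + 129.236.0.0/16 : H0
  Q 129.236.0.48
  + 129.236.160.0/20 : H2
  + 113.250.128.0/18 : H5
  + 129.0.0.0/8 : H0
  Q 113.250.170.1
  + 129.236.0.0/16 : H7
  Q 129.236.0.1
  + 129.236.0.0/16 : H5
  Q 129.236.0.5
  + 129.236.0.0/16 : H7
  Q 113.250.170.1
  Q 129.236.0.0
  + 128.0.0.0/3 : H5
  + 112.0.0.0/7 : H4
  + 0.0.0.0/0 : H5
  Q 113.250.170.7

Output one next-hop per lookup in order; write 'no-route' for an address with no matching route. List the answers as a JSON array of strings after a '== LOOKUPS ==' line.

Trace:
  + 113.128.0.0/9 (H7) depth=9
  - 113.128.0.0/9 clear@9
  + 113.240.0.0/12 (H6) depth=12
  - 113.240.0.0/12 clear@12
  + 129.236.175.150/32 (H3) depth=32
  Q 129.236.175.150: descend 10000001111011001010111110010110 ; hops seen [H3] ; pick H3
  - 129.236.175.150/32 clear@32
  + 113.250.160.0/20 (H3) depth=20
  Q 113.250.160.53: descend 01110001111110101010 ; hops seen [H3] ; pick H3
  Q 113.250.160.11: descend 01110001111110101010 ; hops seen [H3] ; pick H3
  Q 113.250.160.194: descend 01110001111110101010 ; hops seen [H3] ; pick H3
  + 113.250.170.0/24 (H3) depth=24
  + 113.250.170.241/32 (H7) depth=32
  Q 113.250.170.1: descend 011100011111101010101010 ; hops seen [H3,H3] ; pick H3
  - 113.250.160.0/20 clear@20
  Q 113.250.170.241: descend 01110001111110101010101011110001 ; hops seen [H3,H7] ; pick H7
  Q 117.250.170.241: descend 01110 ; hops seen [∅] ; pick no-route
  + 113.250.160.0/20 (H2) depth=20
  + 0.0.0.0/0 (H2) depth=0
  + 113.250.160.0/20 (H6) depth=20
  + 129.236.0.0/16 (H0) depth=16
  Q 129.236.0.48: descend 1000000111101100 ; hops seen [H2,H0] ; pick H0
  + 129.236.160.0/20 (H2) depth=20
  + 113.250.128.0/18 (H5) depth=18
  + 129.0.0.0/8 (H0) depth=8
  Q 113.250.170.1: descend 011100011111101010101010 ; hops seen [H2,H5,H6,H3] ; pick H3
  + 129.236.0.0/16 (H7) depth=16
  Q 129.236.0.1: descend 1000000111101100 ; hops seen [H2,H0,H7] ; pick H7
  + 129.236.0.0/16 (H5) depth=16
  Q 129.236.0.5: descend 1000000111101100 ; hops seen [H2,H0,H5] ; pick H5
  + 129.236.0.0/16 (H7) depth=16
  Q 113.250.170.1: descend 011100011111101010101010 ; hops seen [H2,H5,H6,H3] ; pick H3
  Q 129.236.0.0: descend 1000000111101100 ; hops seen [H2,H0,H7] ; pick H7
  + 128.0.0.0/3 (H5) depth=3
  + 112.0.0.0/7 (H4) depth=7
  + 0.0.0.0/0 (H5) depth=0
  Q 113.250.170.7: descend 011100011111101010101010 ; hops seen [H5,H4,H5,H6,H3] ; pick H3

== LOOKUPS ==
["H3","H3","H3","H3","H3","H7","no-route","H0","H3","H7","H5","H3","H7","H3"]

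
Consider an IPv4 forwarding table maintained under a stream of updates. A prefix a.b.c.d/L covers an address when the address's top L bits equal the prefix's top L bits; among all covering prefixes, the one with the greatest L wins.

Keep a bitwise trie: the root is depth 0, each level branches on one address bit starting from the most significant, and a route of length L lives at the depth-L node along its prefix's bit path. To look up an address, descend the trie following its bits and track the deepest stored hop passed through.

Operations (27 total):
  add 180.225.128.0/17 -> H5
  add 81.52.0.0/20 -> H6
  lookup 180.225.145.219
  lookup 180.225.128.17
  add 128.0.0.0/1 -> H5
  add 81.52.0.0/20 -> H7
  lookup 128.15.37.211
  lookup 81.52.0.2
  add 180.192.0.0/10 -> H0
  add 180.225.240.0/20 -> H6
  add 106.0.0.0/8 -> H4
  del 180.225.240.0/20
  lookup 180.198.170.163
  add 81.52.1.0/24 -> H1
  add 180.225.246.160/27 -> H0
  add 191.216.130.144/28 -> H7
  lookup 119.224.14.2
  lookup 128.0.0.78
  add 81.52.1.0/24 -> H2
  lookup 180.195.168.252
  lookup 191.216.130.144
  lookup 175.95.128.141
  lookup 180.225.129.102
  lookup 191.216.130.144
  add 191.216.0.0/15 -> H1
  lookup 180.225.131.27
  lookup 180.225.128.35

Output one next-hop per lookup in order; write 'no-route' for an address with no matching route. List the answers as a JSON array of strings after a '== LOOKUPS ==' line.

Apply in order:
  + 180.225.128.0/17 (H5) depth=17
  + 81.52.0.0/20 (H6) depth=20
  lookup 180.225.145.219: bits 10110100111000011 walk d0:-→d1:-→d2:-→d3:-→d4:-→d5:-→d6:-→d7:-→d8:-→d9:-→d10:-→d11:-→d12:-→d13:-→d14:-→d15:-→d16:-→d17:H5 -> H5
  lookup 180.225.128.17: bits 10110100111000011 walk d0:-→d1:-→d2:-→d3:-→d4:-→d5:-→d6:-→d7:-→d8:-→d9:-→d10:-→d11:-→d12:-→d13:-→d14:-→d15:-→d16:-→d17:H5 -> H5
  + 128.0.0.0/1 (H5) depth=1
  + 81.52.0.0/20 (H7) depth=20
  lookup 128.15.37.211: bits 10 walk d0:-→d1:H5→d2:- -> H5
  lookup 81.52.0.2: bits 01010001001101000000 walk d0:-→d1:-→d2:-→d3:-→d4:-→d5:-→d6:-→d7:-→d8:-→d9:-→d10:-→d11:-→d12:-→d13:-→d14:-→d15:-→d16:-→d17:-→d18:-→d19:-→d20:H7 -> H7
  + 180.192.0.0/10 (H0) depth=10
  + 180.225.240.0/20 (H6) depth=20
  + 106.0.0.0/8 (H4) depth=8
  del 180.225.240.0/20 (clear depth 20)
  lookup 180.198.170.163: bits 1011010011 walk d0:-→d1:H5→d2:-→d3:-→d4:-→d5:-→d6:-→d7:-→d8:-→d9:-→d10:H0 -> H0
  + 81.52.1.0/24 (H1) depth=24
  + 180.225.246.160/27 (H0) depth=27
  + 191.216.130.144/28 (H7) depth=28
  lookup 119.224.14.2: bits 011 walk d0:-→d1:-→d2:-→d3:- -> no-route
  lookup 128.0.0.78: bits 10 walk d0:-→d1:H5→d2:- -> H5
  + 81.52.1.0/24 (H2) depth=24
  lookup 180.195.168.252: bits 1011010011 walk d0:-→d1:H5→d2:-→d3:-→d4:-→d5:-→d6:-→d7:-→d8:-→d9:-→d10:H0 -> H0
  lookup 191.216.130.144: bits 1011111111011000100000101001 walk d0:-→d1:H5→d2:-→d3:-→d4:-→d5:-→d6:-→d7:-→d8:-→d9:-→d10:-→d11:-→d12:-→d13:-→d14:-→d15:-→d16:-→d17:-→d18:-→d19:-→d20:-→d21:-→d22:-→d23:-→d24:-→d25:-→d26:-→d27:-→d28:H7 -> H7
  lookup 175.95.128.141: bits 101 walk d0:-→d1:H5→d2:-→d3:- -> H5
  lookup 180.225.129.102: bits 10110100111000011 walk d0:-→d1:H5→d2:-→d3:-→d4:-→d5:-→d6:-→d7:-→d8:-→d9:-→d10:H0→d11:-→d12:-→d13:-→d14:-→d15:-→d16:-→d17:H5 -> H5
  lookup 191.216.130.144: bits 1011111111011000100000101001 walk d0:-→d1:H5→d2:-→d3:-→d4:-→d5:-→d6:-→d7:-→d8:-→d9:-→d10:-→d11:-→d12:-→d13:-→d14:-→d15:-→d16:-→d17:-→d18:-→d19:-→d20:-→d21:-→d22:-→d23:-→d24:-→d25:-→d26:-→d27:-→d28:H7 -> H7
  + 191.216.0.0/15 (H1) depth=15
  lookup 180.225.131.27: bits 10110100111000011 walk d0:-→d1:H5→d2:-→d3:-→d4:-→d5:-→d6:-→d7:-→d8:-→d9:-→d10:H0→d11:-→d12:-→d13:-→d14:-→d15:-→d16:-→d17:H5 -> H5
  lookup 180.225.128.35: bits 10110100111000011 walk d0:-→d1:H5→d2:-→d3:-→d4:-→d5:-→d6:-→d7:-→d8:-→d9:-→d10:H0→d11:-→d12:-→d13:-→d14:-→d15:-→d16:-→d17:H5 -> H5

== LOOKUPS ==
["H5","H5","H5","H7","H0","no-route","H5","H0","H7","H5","H5","H7","H5","H5"]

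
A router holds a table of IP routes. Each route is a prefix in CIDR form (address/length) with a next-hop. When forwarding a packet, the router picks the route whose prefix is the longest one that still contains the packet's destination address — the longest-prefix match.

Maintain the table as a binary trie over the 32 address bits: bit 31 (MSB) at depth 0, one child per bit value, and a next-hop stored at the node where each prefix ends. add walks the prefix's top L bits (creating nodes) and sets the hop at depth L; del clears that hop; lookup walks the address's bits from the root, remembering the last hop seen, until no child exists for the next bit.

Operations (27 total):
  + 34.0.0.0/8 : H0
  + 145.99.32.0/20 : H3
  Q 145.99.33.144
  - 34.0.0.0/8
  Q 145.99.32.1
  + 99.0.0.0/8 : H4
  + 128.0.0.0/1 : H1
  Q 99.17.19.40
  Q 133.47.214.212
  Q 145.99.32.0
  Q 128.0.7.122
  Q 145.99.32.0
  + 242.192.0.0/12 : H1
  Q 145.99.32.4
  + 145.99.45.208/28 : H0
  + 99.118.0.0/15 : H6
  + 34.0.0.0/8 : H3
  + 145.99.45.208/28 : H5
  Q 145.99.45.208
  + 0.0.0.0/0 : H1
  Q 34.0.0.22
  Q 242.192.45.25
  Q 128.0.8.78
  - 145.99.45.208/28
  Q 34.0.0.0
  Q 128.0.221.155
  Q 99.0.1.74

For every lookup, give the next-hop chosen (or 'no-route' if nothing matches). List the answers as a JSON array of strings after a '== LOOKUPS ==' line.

Apply in order:
  + 34.0.0.0/8 (H0) depth=8
  + 145.99.32.0/20 (H3) depth=20
  Q 145.99.33.144: descend 10010001011000110010 ; hops seen [H3] ; pick H3
  - 34.0.0.0/8 clear@8
  Q 145.99.32.1: descend 10010001011000110010 ; hops seen [H3] ; pick H3
  + 99.0.0.0/8 (H4) depth=8
  + 128.0.0.0/1 (H1) depth=1
  Q 99.17.19.40: descend 01100011 ; hops seen [H4] ; pick H4
  Q 133.47.214.212: descend 100 ; hops seen [H1] ; pick H1
  Q 145.99.32.0: descend 10010001011000110010 ; hops seen [H1,H3] ; pick H3
  Q 128.0.7.122: descend 100 ; hops seen [H1] ; pick H1
  Q 145.99.32.0: descend 10010001011000110010 ; hops seen [H1,H3] ; pick H3
  + 242.192.0.0/12 (H1) depth=12
  Q 145.99.32.4: descend 10010001011000110010 ; hops seen [H1,H3] ; pick H3
  + 145.99.45.208/28 (H0) depth=28
  + 99.118.0.0/15 (H6) depth=15
  + 34.0.0.0/8 (H3) depth=8
  + 145.99.45.208/28 (H5) depth=28
  Q 145.99.45.208: descend 1001000101100011001011011101 ; hops seen [H1,H3,H5] ; pick H5
  + 0.0.0.0/0 (H1) depth=0
  Q 34.0.0.22: descend 00100010 ; hops seen [H1,H3] ; pick H3
  Q 242.192.45.25: descend 111100101100 ; hops seen [H1,H1,H1] ; pick H1
  Q 128.0.8.78: descend 100 ; hops seen [H1,H1] ; pick H1
  - 145.99.45.208/28 clear@28
  Q 34.0.0.0: descend 00100010 ; hops seen [H1,H3] ; pick H3
  Q 128.0.221.155: descend 100 ; hops seen [H1,H1] ; pick H1
  Q 99.0.1.74: descend 011000110 ; hops seen [H1,H4] ; pick H4

== LOOKUPS ==
["H3","H3","H4","H1","H3","H1","H3","H3","H5","H3","H1","H1","H3","H1","H4"]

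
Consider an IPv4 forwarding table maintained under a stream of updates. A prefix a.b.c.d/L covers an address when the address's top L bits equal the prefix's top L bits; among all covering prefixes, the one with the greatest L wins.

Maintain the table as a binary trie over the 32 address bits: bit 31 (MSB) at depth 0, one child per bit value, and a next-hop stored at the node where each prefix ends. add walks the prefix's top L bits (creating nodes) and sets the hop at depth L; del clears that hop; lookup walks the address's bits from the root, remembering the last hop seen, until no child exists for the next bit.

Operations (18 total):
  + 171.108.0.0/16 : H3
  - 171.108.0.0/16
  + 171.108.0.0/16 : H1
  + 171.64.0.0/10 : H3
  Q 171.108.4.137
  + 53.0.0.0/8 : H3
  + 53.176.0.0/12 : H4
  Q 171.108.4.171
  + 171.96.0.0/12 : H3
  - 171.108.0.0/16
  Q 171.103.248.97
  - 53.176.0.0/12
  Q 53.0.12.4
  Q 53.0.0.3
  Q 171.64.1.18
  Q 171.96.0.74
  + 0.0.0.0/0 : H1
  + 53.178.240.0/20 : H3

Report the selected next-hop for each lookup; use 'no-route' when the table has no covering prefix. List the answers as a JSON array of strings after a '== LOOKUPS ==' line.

Apply in order:
  + 171.108.0.0/16 (H3) depth=16
  del 171.108.0.0/16 (clear depth 16)
  + 171.108.0.0/16 (H1) depth=16
  + 171.64.0.0/10 (H3) depth=10
  Q 171.108.4.137: descend 1010101101101100 ; hops seen [H3,H1] ; pick H1
  + 53.0.0.0/8 (H3) depth=8
  + 53.176.0.0/12 (H4) depth=12
  Q 171.108.4.171: descend 1010101101101100 ; hops seen [H3,H1] ; pick H1
  + 171.96.0.0/12 (H3) depth=12
  del 171.108.0.0/16 (clear depth 16)
  Q 171.103.248.97: descend 101010110110 ; hops seen [H3,H3] ; pick H3
  del 53.176.0.0/12 (clear depth 12)
  Q 53.0.12.4: descend 00110101 ; hops seen [H3] ; pick H3
  Q 53.0.0.3: descend 00110101 ; hops seen [H3] ; pick H3
  Q 171.64.1.18: descend 1010101101 ; hops seen [H3] ; pick H3
  Q 171.96.0.74: descend 101010110110 ; hops seen [H3,H3] ; pick H3
  + 0.0.0.0/0 (H1) depth=0
  + 53.178.240.0/20 (H3) depth=20

== LOOKUPS ==
["H1","H1","H3","H3","H3","H3","H3"]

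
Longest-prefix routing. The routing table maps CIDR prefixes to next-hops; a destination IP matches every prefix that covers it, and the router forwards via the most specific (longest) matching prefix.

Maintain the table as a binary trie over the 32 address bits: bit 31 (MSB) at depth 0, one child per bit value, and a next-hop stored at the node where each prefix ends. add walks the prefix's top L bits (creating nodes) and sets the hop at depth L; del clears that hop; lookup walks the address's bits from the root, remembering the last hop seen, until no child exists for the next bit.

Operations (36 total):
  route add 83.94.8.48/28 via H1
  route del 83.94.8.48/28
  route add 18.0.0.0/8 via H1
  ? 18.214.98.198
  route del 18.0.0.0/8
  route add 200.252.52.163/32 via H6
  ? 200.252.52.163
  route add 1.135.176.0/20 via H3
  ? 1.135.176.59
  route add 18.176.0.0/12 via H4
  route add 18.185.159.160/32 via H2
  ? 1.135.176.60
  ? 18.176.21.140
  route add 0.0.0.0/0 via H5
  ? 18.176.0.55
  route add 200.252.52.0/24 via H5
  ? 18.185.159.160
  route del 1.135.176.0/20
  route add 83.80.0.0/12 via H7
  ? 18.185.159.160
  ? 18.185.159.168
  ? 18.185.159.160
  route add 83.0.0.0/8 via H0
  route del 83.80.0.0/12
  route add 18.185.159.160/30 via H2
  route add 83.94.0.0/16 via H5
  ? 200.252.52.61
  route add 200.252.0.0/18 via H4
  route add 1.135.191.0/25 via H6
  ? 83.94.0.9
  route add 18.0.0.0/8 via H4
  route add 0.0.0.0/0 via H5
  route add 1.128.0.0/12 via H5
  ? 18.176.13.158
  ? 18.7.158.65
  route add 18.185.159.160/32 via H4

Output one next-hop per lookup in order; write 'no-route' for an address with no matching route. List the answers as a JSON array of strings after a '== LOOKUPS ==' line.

Trace:
  + 83.94.8.48/28 (H1) depth=28
  del 83.94.8.48/28 (clear depth 28)
  + 18.0.0.0/8 (H1) depth=8
  ? 18.214.98.198  path d0:-→d1:-→d2:-→d3:-→d4:-→d5:-→d6:-→d7:-→d8:H1  best=H1
  del 18.0.0.0/8 (clear depth 8)
  + 200.252.52.163/32 (H6) depth=32
  ? 200.252.52.163  path d0:-→d1:-→d2:-→d3:-→d4:-→d5:-→d6:-→d7:-→d8:-→d9:-→d10:-→d11:-→d12:-→d13:-→d14:-→d15:-→d16:-→d17:-→d18:-→d19:-→d20:-→d21:-→d22:-→d23:-→d24:-→d25:-→d26:-→d27:-→d28:-→d29:-→d30:-→d31:-→d32:H6  best=H6
  + 1.135.176.0/20 (H3) depth=20
  ? 1.135.176.59  path d0:-→d1:-→d2:-→d3:-→d4:-→d5:-→d6:-→d7:-→d8:-→d9:-→d10:-→d11:-→d12:-→d13:-→d14:-→d15:-→d16:-→d17:-→d18:-→d19:-→d20:H3  best=H3
  + 18.176.0.0/12 (H4) depth=12
  + 18.185.159.160/32 (H2) depth=32
  ? 1.135.176.60  path d0:-→d1:-→d2:-→d3:-→d4:-→d5:-→d6:-→d7:-→d8:-→d9:-→d10:-→d11:-→d12:-→d13:-→d14:-→d15:-→d16:-→d17:-→d18:-→d19:-→d20:H3  best=H3
  ? 18.176.21.140  path d0:-→d1:-→d2:-→d3:-→d4:-→d5:-→d6:-→d7:-→d8:-→d9:-→d10:-→d11:-→d12:H4  best=H4
  + 0.0.0.0/0 (H5) depth=0
  ? 18.176.0.55  path d0:H5→d1:-→d2:-→d3:-→d4:-→d5:-→d6:-→d7:-→d8:-→d9:-→d10:-→d11:-→d12:H4  best=H4
  + 200.252.52.0/24 (H5) depth=24
  ? 18.185.159.160  path d0:H5→d1:-→d2:-→d3:-→d4:-→d5:-→d6:-→d7:-→d8:-→d9:-→d10:-→d11:-→d12:H4→d13:-→d14:-→d15:-→d16:-→d17:-→d18:-→d19:-→d20:-→d21:-→d22:-→d23:-→d24:-→d25:-→d26:-→d27:-→d28:-→d29:-→d30:-→d31:-→d32:H2  best=H2
  del 1.135.176.0/20 (clear depth 20)
  + 83.80.0.0/12 (H7) depth=12
  ? 18.185.159.160  path d0:H5→d1:-→d2:-→d3:-→d4:-→d5:-→d6:-→d7:-→d8:-→d9:-→d10:-→d11:-→d12:H4→d13:-→d14:-→d15:-→d16:-→d17:-→d18:-→d19:-→d20:-→d21:-→d22:-→d23:-→d24:-→d25:-→d26:-→d27:-→d28:-→d29:-→d30:-→d31:-→d32:H2  best=H2
  ? 18.185.159.168  path d0:H5→d1:-→d2:-→d3:-→d4:-→d5:-→d6:-→d7:-→d8:-→d9:-→d10:-→d11:-→d12:H4→d13:-→d14:-→d15:-→d16:-→d17:-→d18:-→d19:-→d20:-→d21:-→d22:-→d23:-→d24:-→d25:-→d26:-→d27:-→d28:-  best=H4
  ? 18.185.159.160  path d0:H5→d1:-→d2:-→d3:-→d4:-→d5:-→d6:-→d7:-→d8:-→d9:-→d10:-→d11:-→d12:H4→d13:-→d14:-→d15:-→d16:-→d17:-→d18:-→d19:-→d20:-→d21:-→d22:-→d23:-→d24:-→d25:-→d26:-→d27:-→d28:-→d29:-→d30:-→d31:-→d32:H2  best=H2
  + 83.0.0.0/8 (H0) depth=8
  del 83.80.0.0/12 (clear depth 12)
  + 18.185.159.160/30 (H2) depth=30
  + 83.94.0.0/16 (H5) depth=16
  ? 200.252.52.61  path d0:H5→d1:-→d2:-→d3:-→d4:-→d5:-→d6:-→d7:-→d8:-→d9:-→d10:-→d11:-→d12:-→d13:-→d14:-→d15:-→d16:-→d17:-→d18:-→d19:-→d20:-→d21:-→d22:-→d23:-→d24:H5  best=H5
  + 200.252.0.0/18 (H4) depth=18
  + 1.135.191.0/25 (H6) depth=25
  ? 83.94.0.9  path d0:H5→d1:-→d2:-→d3:-→d4:-→d5:-→d6:-→d7:-→d8:H0→d9:-→d10:-→d11:-→d12:-→d13:-→d14:-→d15:-→d16:H5→d17:-→d18:-→d19:-→d20:-  best=H5
  + 18.0.0.0/8 (H4) depth=8
  + 0.0.0.0/0 (H5) depth=0
  + 1.128.0.0/12 (H5) depth=12
  ? 18.176.13.158  path d0:H5→d1:-→d2:-→d3:-→d4:-→d5:-→d6:-→d7:-→d8:H4→d9:-→d10:-→d11:-→d12:H4  best=H4
  ? 18.7.158.65  path d0:H5→d1:-→d2:-→d3:-→d4:-→d5:-→d6:-→d7:-→d8:H4  best=H4
  + 18.185.159.160/32 (H4) depth=32

== LOOKUPS ==
["H1","H6","H3","H3","H4","H4","H2","H2","H4","H2","H5","H5","H4","H4"]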